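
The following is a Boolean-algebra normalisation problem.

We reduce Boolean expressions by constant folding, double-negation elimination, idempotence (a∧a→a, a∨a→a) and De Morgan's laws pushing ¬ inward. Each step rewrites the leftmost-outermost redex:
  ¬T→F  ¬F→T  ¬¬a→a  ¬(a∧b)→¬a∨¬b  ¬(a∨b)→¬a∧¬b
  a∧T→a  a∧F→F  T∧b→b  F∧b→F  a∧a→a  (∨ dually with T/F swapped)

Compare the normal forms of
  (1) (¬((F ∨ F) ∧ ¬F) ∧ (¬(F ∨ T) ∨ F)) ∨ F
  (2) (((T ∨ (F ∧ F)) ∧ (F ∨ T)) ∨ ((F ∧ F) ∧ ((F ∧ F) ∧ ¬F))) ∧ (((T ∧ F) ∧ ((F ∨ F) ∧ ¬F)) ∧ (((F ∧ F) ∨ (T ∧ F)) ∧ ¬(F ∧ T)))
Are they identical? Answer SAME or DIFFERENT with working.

Answer: SAME — A ⇓ F, B ⇓ F

Reduction:
Term A:
  start: (¬((F ∨ F) ∧ ¬F) ∧ (¬(F ∨ T) ∨ F)) ∨ F
  →1  ¬((F ∨ F) ∧ ¬F) ∧ (¬(F ∨ T) ∨ F)
  →2  (¬(F ∨ F) ∨ ¬¬F) ∧ (¬(F ∨ T) ∨ F)
  →3  ((¬F ∧ ¬F) ∨ ¬¬F) ∧ (¬(F ∨ T) ∨ F)
  →4  (¬F ∨ ¬¬F) ∧ (¬(F ∨ T) ∨ F)
  →5  (T ∨ ¬¬F) ∧ (¬(F ∨ T) ∨ F)
  →6  T ∧ (¬(F ∨ T) ∨ F)
  →7  ¬(F ∨ T) ∨ F
  →8  ¬(F ∨ T)
  →9  ¬F ∧ ¬T
  →10  T ∧ ¬T
  →11  ¬T
  →12  F

Term B:
  start: (((T ∨ (F ∧ F)) ∧ (F ∨ T)) ∨ ((F ∧ F) ∧ ((F ∧ F) ∧ ¬F))) ∧ (((T ∧ F) ∧ ((F ∨ F) ∧ ¬F)) ∧ (((F ∧ F) ∨ (T ∧ F)) ∧ ¬(F ∧ T)))
  →1  ((T ∧ (F ∨ T)) ∨ ((F ∧ F) ∧ ((F ∧ F) ∧ ¬F))) ∧ (((T ∧ F) ∧ ((F ∨ F) ∧ ¬F)) ∧ (((F ∧ F) ∨ (T ∧ F)) ∧ ¬(F ∧ T)))
  →2  ((F ∨ T) ∨ ((F ∧ F) ∧ ((F ∧ F) ∧ ¬F))) ∧ (((T ∧ F) ∧ ((F ∨ F) ∧ ¬F)) ∧ (((F ∧ F) ∨ (T ∧ F)) ∧ ¬(F ∧ T)))
  →3  (T ∨ ((F ∧ F) ∧ ((F ∧ F) ∧ ¬F))) ∧ (((T ∧ F) ∧ ((F ∨ F) ∧ ¬F)) ∧ (((F ∧ F) ∨ (T ∧ F)) ∧ ¬(F ∧ T)))
  →4  T ∧ (((T ∧ F) ∧ ((F ∨ F) ∧ ¬F)) ∧ (((F ∧ F) ∨ (T ∧ F)) ∧ ¬(F ∧ T)))
  →5  ((T ∧ F) ∧ ((F ∨ F) ∧ ¬F)) ∧ (((F ∧ F) ∨ (T ∧ F)) ∧ ¬(F ∧ T))
  →6  (F ∧ ((F ∨ F) ∧ ¬F)) ∧ (((F ∧ F) ∨ (T ∧ F)) ∧ ¬(F ∧ T))
  →7  F ∧ (((F ∧ F) ∨ (T ∧ F)) ∧ ¬(F ∧ T))
  →8  F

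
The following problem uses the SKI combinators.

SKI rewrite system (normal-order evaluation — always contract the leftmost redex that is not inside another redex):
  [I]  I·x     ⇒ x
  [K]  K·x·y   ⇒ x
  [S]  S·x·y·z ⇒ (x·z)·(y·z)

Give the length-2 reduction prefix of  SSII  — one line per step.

Answer: after 2 steps: SII

Reduction:
  start: SSII
  [1] SI(II)
  [2] SII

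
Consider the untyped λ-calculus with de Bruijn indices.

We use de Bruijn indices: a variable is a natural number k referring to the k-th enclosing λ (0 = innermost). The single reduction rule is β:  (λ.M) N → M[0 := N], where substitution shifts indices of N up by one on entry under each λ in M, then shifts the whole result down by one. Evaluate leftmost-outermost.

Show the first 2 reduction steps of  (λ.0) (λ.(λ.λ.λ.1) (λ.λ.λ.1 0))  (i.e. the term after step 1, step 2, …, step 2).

  start: (λ.0) (λ.(λ.λ.λ.1) (λ.λ.λ.1 0))
  →1  λ.(λ.λ.λ.1) (λ.λ.λ.1 0)
  →2  λ.λ.λ.1

Answer: after 2 steps: λ.λ.λ.1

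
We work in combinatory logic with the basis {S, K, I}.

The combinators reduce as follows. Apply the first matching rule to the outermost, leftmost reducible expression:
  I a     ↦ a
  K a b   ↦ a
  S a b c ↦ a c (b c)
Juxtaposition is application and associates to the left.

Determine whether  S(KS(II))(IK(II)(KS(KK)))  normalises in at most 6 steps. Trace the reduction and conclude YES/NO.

  start: S(KS(II))(IK(II)(KS(KK)))
  step 1: SS(IK(II)(KS(KK)))
  step 2: SS(K(II)(KS(KK)))
  step 3: SS(II)
  step 4: SSI

Answer: YES — reaches normal form SSI in 4 ≤ 6 steps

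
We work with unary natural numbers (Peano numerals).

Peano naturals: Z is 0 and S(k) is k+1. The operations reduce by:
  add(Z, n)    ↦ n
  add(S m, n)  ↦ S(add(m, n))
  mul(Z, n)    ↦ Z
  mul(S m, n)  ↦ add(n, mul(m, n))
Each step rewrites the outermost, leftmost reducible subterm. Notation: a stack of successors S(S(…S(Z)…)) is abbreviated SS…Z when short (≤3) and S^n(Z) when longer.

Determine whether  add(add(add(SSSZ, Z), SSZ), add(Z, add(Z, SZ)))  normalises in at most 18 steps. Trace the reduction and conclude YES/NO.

  start: add(add(add(SSSZ, Z), SSZ), add(Z, add(Z, SZ)))
  [1] add(add(S(add(SSZ, Z)), SSZ), add(Z, add(Z, SZ)))
  [2] add(S(add(add(SSZ, Z), SSZ)), add(Z, add(Z, SZ)))
  [3] S(add(add(add(SSZ, Z), SSZ), add(Z, add(Z, SZ))))
  [4] S(add(add(S(add(SZ, Z)), SSZ), add(Z, add(Z, SZ))))
  [5] S(add(S(add(add(SZ, Z), SSZ)), add(Z, add(Z, SZ))))
  [6] S(S(add(add(add(SZ, Z), SSZ), add(Z, add(Z, SZ)))))
  [7] S(S(add(add(S(add(Z, Z)), SSZ), add(Z, add(Z, SZ)))))
  [8] S(S(add(S(add(add(Z, Z), SSZ)), add(Z, add(Z, SZ)))))
  [9] S(S(S(add(add(add(Z, Z), SSZ), add(Z, add(Z, SZ))))))
  [10] S(S(S(add(add(Z, SSZ), add(Z, add(Z, SZ))))))
  [11] S(S(S(add(SSZ, add(Z, add(Z, SZ))))))
  [12] S(S(S(S(add(SZ, add(Z, add(Z, SZ)))))))
  [13] S(S(S(S(S(add(Z, add(Z, add(Z, SZ))))))))
  [14] S(S(S(S(S(add(Z, add(Z, SZ)))))))
  [15] S(S(S(S(S(add(Z, SZ))))))
  [16] S^6(Z)

Answer: YES — reaches normal form S^6(Z) in 16 ≤ 18 steps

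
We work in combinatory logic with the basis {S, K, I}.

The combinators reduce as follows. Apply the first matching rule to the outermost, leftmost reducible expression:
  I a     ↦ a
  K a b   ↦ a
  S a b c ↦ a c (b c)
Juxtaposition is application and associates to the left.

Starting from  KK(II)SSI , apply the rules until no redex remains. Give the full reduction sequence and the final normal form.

Answer: normal form = SI  (in 2 steps)

Working:
  start: KK(II)SSI
  →1  KSSI
  →2  SI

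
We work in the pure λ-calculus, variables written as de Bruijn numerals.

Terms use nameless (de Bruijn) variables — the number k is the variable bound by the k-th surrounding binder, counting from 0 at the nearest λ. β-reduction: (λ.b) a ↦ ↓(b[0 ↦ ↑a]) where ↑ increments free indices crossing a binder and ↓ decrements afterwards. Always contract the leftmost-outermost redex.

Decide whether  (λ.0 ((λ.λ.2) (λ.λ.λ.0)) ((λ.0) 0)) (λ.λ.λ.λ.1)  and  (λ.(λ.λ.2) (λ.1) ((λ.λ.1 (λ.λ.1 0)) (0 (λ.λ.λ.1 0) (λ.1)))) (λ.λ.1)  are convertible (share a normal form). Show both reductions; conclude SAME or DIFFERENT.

Answer: SAME — A ⇓ λ.λ.1, B ⇓ λ.λ.1

Reduction:
Term A:
  start: (λ.0 ((λ.λ.2) (λ.λ.λ.0)) ((λ.0) 0)) (λ.λ.λ.λ.1)
  [1] (λ.λ.λ.λ.1) ((λ.λ.λ.λ.λ.λ.1) (λ.λ.λ.0)) ((λ.0) (λ.λ.λ.λ.1))
  [2] (λ.λ.λ.1) ((λ.0) (λ.λ.λ.λ.1))
  [3] λ.λ.1

Term B:
  start: (λ.(λ.λ.2) (λ.1) ((λ.λ.1 (λ.λ.1 0)) (0 (λ.λ.λ.1 0) (λ.1)))) (λ.λ.1)
  [1] (λ.λ.λ.λ.1) (λ.λ.λ.1) ((λ.λ.1 (λ.λ.1 0)) ((λ.λ.1) (λ.λ.λ.1 0) (λ.λ.λ.1)))
  [2] (λ.λ.λ.1) ((λ.λ.1 (λ.λ.1 0)) ((λ.λ.1) (λ.λ.λ.1 0) (λ.λ.λ.1)))
  [3] λ.λ.1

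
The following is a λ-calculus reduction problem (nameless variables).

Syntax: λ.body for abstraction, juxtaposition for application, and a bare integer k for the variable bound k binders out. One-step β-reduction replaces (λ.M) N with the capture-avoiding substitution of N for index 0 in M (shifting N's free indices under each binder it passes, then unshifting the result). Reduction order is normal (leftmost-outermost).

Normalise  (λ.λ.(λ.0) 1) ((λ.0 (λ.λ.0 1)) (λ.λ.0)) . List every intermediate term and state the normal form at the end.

  start: (λ.λ.(λ.0) 1) ((λ.0 (λ.λ.0 1)) (λ.λ.0))
  →1  λ.(λ.0) ((λ.0 (λ.λ.0 1)) (λ.λ.0))
  →2  λ.(λ.0 (λ.λ.0 1)) (λ.λ.0)
  →3  λ.(λ.λ.0) (λ.λ.0 1)
  →4  λ.λ.0

Answer: normal form = λ.λ.0  (in 4 steps)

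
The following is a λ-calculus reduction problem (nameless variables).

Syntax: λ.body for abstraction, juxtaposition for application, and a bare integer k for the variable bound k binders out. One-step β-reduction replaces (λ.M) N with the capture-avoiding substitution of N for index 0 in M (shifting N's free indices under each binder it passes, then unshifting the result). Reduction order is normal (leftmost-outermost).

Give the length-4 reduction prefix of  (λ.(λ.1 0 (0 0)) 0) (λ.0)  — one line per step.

Answer: after 4 steps: (λ.0) (λ.0)

Working:
  start: (λ.(λ.1 0 (0 0)) 0) (λ.0)
  [1] (λ.(λ.0) 0 (0 0)) (λ.0)
  [2] (λ.0) (λ.0) ((λ.0) (λ.0))
  [3] (λ.0) ((λ.0) (λ.0))
  [4] (λ.0) (λ.0)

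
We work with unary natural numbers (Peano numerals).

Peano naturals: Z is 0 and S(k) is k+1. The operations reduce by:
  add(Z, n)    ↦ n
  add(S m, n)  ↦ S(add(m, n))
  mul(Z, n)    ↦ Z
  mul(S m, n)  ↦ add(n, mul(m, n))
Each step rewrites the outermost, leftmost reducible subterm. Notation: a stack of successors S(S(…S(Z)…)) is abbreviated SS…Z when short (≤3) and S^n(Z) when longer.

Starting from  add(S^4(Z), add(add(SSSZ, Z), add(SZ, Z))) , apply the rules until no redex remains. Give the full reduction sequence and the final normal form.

Answer: normal form = S^8(Z)  (in 15 steps)

Working:
  start: add(S^4(Z), add(add(SSSZ, Z), add(SZ, Z)))
  step 1: S(add(SSSZ, add(add(SSSZ, Z), add(SZ, Z))))
  step 2: S(S(add(SSZ, add(add(SSSZ, Z), add(SZ, Z)))))
  step 3: S(S(S(add(SZ, add(add(SSSZ, Z), add(SZ, Z))))))
  step 4: S(S(S(S(add(Z, add(add(SSSZ, Z), add(SZ, Z)))))))
  step 5: S(S(S(S(add(add(SSSZ, Z), add(SZ, Z))))))
  step 6: S(S(S(S(add(S(add(SSZ, Z)), add(SZ, Z))))))
  step 7: S(S(S(S(S(add(add(SSZ, Z), add(SZ, Z)))))))
  step 8: S(S(S(S(S(add(S(add(SZ, Z)), add(SZ, Z)))))))
  step 9: S(S(S(S(S(S(add(add(SZ, Z), add(SZ, Z))))))))
  step 10: S(S(S(S(S(S(add(S(add(Z, Z)), add(SZ, Z))))))))
  step 11: S(S(S(S(S(S(S(add(add(Z, Z), add(SZ, Z)))))))))
  step 12: S(S(S(S(S(S(S(add(Z, add(SZ, Z)))))))))
  step 13: S(S(S(S(S(S(S(add(SZ, Z))))))))
  step 14: S(S(S(S(S(S(S(S(add(Z, Z)))))))))
  step 15: S^8(Z)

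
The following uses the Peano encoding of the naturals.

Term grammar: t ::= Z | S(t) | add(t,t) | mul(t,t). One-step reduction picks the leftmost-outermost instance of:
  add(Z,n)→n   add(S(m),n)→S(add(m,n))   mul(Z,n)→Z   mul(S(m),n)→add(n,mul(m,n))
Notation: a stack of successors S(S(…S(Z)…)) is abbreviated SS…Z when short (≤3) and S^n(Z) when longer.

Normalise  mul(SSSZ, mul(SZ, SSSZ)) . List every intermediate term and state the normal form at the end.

Answer: normal form = S^9(Z)  (in 34 steps)

Derivation:
  start: mul(SSSZ, mul(SZ, SSSZ))
  step 1: add(mul(SZ, SSSZ), mul(SSZ, mul(SZ, SSSZ)))
  step 2: add(add(SSSZ, mul(Z, SSSZ)), mul(SSZ, mul(SZ, SSSZ)))
  step 3: add(S(add(SSZ, mul(Z, SSSZ))), mul(SSZ, mul(SZ, SSSZ)))
  step 4: S(add(add(SSZ, mul(Z, SSSZ)), mul(SSZ, mul(SZ, SSSZ))))
  step 5: S(add(S(add(SZ, mul(Z, SSSZ))), mul(SSZ, mul(SZ, SSSZ))))
  step 6: S(S(add(add(SZ, mul(Z, SSSZ)), mul(SSZ, mul(SZ, SSSZ)))))
  step 7: S(S(add(S(add(Z, mul(Z, SSSZ))), mul(SSZ, mul(SZ, SSSZ)))))
  step 8: S(S(S(add(add(Z, mul(Z, SSSZ)), mul(SSZ, mul(SZ, SSSZ))))))
  step 9: S(S(S(add(mul(Z, SSSZ), mul(SSZ, mul(SZ, SSSZ))))))
  step 10: S(S(S(add(Z, mul(SSZ, mul(SZ, SSSZ))))))
  step 11: S(S(S(mul(SSZ, mul(SZ, SSSZ)))))
  step 12: S(S(S(add(mul(SZ, SSSZ), mul(SZ, mul(SZ, SSSZ))))))
  step 13: S(S(S(add(add(SSSZ, mul(Z, SSSZ)), mul(SZ, mul(SZ, SSSZ))))))
  step 14: S(S(S(add(S(add(SSZ, mul(Z, SSSZ))), mul(SZ, mul(SZ, SSSZ))))))
  step 15: S(S(S(S(add(add(SSZ, mul(Z, SSSZ)), mul(SZ, mul(SZ, SSSZ)))))))
  step 16: S(S(S(S(add(S(add(SZ, mul(Z, SSSZ))), mul(SZ, mul(SZ, SSSZ)))))))
  step 17: S(S(S(S(S(add(add(SZ, mul(Z, SSSZ)), mul(SZ, mul(SZ, SSSZ))))))))
  step 18: S(S(S(S(S(add(S(add(Z, mul(Z, SSSZ))), mul(SZ, mul(SZ, SSSZ))))))))
  step 19: S(S(S(S(S(S(add(add(Z, mul(Z, SSSZ)), mul(SZ, mul(SZ, SSSZ)))))))))
  step 20: S(S(S(S(S(S(add(mul(Z, SSSZ), mul(SZ, mul(SZ, SSSZ)))))))))
  step 21: S(S(S(S(S(S(add(Z, mul(SZ, mul(SZ, SSSZ)))))))))
  step 22: S(S(S(S(S(S(mul(SZ, mul(SZ, SSSZ))))))))
  step 23: S(S(S(S(S(S(add(mul(SZ, SSSZ), mul(Z, mul(SZ, SSSZ)))))))))
  step 24: S(S(S(S(S(S(add(add(SSSZ, mul(Z, SSSZ)), mul(Z, mul(SZ, SSSZ)))))))))
  step 25: S(S(S(S(S(S(add(S(add(SSZ, mul(Z, SSSZ))), mul(Z, mul(SZ, SSSZ)))))))))
  step 26: S(S(S(S(S(S(S(add(add(SSZ, mul(Z, SSSZ)), mul(Z, mul(SZ, SSSZ))))))))))
  step 27: S(S(S(S(S(S(S(add(S(add(SZ, mul(Z, SSSZ))), mul(Z, mul(SZ, SSSZ))))))))))
  step 28: S(S(S(S(S(S(S(S(add(add(SZ, mul(Z, SSSZ)), mul(Z, mul(SZ, SSSZ)))))))))))
  step 29: S(S(S(S(S(S(S(S(add(S(add(Z, mul(Z, SSSZ))), mul(Z, mul(SZ, SSSZ)))))))))))
  step 30: S(S(S(S(S(S(S(S(S(add(add(Z, mul(Z, SSSZ)), mul(Z, mul(SZ, SSSZ))))))))))))
  step 31: S(S(S(S(S(S(S(S(S(add(mul(Z, SSSZ), mul(Z, mul(SZ, SSSZ))))))))))))
  step 32: S(S(S(S(S(S(S(S(S(add(Z, mul(Z, mul(SZ, SSSZ))))))))))))
  step 33: S(S(S(S(S(S(S(S(S(mul(Z, mul(SZ, SSSZ)))))))))))
  step 34: S^9(Z)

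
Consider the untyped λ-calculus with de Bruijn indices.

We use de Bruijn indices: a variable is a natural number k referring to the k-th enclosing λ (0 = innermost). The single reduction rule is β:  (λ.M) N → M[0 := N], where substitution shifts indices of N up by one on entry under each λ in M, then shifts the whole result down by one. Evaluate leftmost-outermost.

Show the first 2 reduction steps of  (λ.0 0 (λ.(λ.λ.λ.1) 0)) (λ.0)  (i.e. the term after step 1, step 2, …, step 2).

Answer: after 2 steps: (λ.0) (λ.(λ.λ.λ.1) 0)

Working:
  start: (λ.0 0 (λ.(λ.λ.λ.1) 0)) (λ.0)
  step 1: (λ.0) (λ.0) (λ.(λ.λ.λ.1) 0)
  step 2: (λ.0) (λ.(λ.λ.λ.1) 0)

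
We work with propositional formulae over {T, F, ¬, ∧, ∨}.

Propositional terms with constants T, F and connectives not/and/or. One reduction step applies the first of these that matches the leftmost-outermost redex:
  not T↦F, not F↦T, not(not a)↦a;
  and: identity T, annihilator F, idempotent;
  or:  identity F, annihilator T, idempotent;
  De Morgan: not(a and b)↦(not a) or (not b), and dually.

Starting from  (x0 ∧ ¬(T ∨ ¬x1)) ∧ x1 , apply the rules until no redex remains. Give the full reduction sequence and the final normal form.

Answer: normal form = F  (in 5 steps)

Derivation:
  start: (x0 ∧ ¬(T ∨ ¬x1)) ∧ x1
  [1] (x0 ∧ (¬T ∧ ¬¬x1)) ∧ x1
  [2] (x0 ∧ (F ∧ ¬¬x1)) ∧ x1
  [3] (x0 ∧ F) ∧ x1
  [4] F ∧ x1
  [5] F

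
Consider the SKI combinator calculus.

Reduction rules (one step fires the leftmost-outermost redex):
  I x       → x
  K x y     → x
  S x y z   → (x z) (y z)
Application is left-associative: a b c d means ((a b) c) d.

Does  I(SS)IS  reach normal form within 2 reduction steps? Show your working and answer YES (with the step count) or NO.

Answer: NO — after 2 steps the term is SS(IS), not yet normal

Working:
  start: I(SS)IS
  →1  SSIS
  →2  SS(IS)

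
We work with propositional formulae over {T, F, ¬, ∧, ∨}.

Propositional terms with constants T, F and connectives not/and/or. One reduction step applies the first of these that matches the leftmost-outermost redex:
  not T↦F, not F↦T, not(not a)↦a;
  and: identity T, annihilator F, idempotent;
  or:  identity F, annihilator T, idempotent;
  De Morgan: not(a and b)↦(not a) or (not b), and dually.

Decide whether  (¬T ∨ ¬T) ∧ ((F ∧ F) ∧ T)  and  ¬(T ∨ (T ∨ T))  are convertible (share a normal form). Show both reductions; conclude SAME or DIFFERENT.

Term A:
  start: (¬T ∨ ¬T) ∧ ((F ∧ F) ∧ T)
  →1  ¬T ∧ ((F ∧ F) ∧ T)
  →2  F ∧ ((F ∧ F) ∧ T)
  →3  F

Term B:
  start: ¬(T ∨ (T ∨ T))
  →1  ¬T ∧ ¬(T ∨ T)
  →2  F ∧ ¬(T ∨ T)
  →3  F

Answer: SAME — A ⇓ F, B ⇓ F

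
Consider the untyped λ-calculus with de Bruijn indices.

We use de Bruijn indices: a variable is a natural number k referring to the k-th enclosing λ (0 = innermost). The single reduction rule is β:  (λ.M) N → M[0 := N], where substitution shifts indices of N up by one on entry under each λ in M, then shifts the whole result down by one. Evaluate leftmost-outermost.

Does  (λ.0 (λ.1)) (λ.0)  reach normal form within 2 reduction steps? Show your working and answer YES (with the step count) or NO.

Answer: YES — reaches normal form λ.λ.0 in 2 ≤ 2 steps

Reduction:
  start: (λ.0 (λ.1)) (λ.0)
  →1  (λ.0) (λ.λ.0)
  →2  λ.λ.0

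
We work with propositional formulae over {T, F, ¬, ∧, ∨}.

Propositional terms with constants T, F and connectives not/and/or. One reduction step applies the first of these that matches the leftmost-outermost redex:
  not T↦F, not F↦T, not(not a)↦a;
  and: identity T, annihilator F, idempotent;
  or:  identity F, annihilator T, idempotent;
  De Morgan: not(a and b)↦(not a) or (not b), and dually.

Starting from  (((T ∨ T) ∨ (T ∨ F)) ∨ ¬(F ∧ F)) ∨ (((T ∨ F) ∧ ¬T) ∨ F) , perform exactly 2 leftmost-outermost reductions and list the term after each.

Answer: after 2 steps: (T ∨ ¬(F ∧ F)) ∨ (((T ∨ F) ∧ ¬T) ∨ F)

Derivation:
  start: (((T ∨ T) ∨ (T ∨ F)) ∨ ¬(F ∧ F)) ∨ (((T ∨ F) ∧ ¬T) ∨ F)
  [1] ((T ∨ (T ∨ F)) ∨ ¬(F ∧ F)) ∨ (((T ∨ F) ∧ ¬T) ∨ F)
  [2] (T ∨ ¬(F ∧ F)) ∨ (((T ∨ F) ∧ ¬T) ∨ F)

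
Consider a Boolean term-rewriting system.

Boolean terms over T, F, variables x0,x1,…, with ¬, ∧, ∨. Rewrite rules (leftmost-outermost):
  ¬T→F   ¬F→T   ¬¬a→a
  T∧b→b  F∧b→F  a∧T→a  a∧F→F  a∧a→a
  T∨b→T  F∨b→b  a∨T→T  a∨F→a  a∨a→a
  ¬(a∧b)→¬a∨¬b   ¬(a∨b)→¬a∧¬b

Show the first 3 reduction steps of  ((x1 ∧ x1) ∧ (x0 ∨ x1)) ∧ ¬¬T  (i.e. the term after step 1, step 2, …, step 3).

Answer: after 3 steps: x1 ∧ (x0 ∨ x1)

Derivation:
  start: ((x1 ∧ x1) ∧ (x0 ∨ x1)) ∧ ¬¬T
  step 1: (x1 ∧ (x0 ∨ x1)) ∧ ¬¬T
  step 2: (x1 ∧ (x0 ∨ x1)) ∧ T
  step 3: x1 ∧ (x0 ∨ x1)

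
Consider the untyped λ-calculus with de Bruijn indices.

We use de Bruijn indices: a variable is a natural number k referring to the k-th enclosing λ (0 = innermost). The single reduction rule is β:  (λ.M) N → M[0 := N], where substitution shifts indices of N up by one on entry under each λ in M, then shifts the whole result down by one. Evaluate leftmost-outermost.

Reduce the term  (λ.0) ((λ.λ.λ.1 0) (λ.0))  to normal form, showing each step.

Answer: normal form = λ.λ.1 0  (in 2 steps)

Working:
  start: (λ.0) ((λ.λ.λ.1 0) (λ.0))
  step 1: (λ.λ.λ.1 0) (λ.0)
  step 2: λ.λ.1 0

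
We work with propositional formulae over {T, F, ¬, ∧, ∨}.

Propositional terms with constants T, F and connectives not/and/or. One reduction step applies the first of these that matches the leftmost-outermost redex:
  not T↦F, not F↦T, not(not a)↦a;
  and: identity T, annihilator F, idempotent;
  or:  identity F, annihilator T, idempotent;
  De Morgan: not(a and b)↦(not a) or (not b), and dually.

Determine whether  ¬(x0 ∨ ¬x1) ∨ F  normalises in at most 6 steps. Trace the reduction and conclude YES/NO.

  start: ¬(x0 ∨ ¬x1) ∨ F
  →1  ¬(x0 ∨ ¬x1)
  →2  ¬x0 ∧ ¬¬x1
  →3  ¬x0 ∧ x1

Answer: YES — reaches normal form ¬x0 ∧ x1 in 3 ≤ 6 steps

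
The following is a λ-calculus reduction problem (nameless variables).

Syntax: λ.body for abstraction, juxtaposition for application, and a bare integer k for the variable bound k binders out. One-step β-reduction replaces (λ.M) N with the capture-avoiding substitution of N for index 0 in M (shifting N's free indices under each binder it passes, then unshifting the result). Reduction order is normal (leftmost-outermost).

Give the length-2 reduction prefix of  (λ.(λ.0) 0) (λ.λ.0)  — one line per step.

  start: (λ.(λ.0) 0) (λ.λ.0)
  [1] (λ.0) (λ.λ.0)
  [2] λ.λ.0

Answer: after 2 steps: λ.λ.0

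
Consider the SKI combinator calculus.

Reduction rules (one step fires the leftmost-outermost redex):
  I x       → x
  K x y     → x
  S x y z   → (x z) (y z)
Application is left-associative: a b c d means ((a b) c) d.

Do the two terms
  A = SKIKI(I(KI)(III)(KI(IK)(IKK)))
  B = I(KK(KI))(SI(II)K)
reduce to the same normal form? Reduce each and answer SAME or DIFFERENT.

Term A:
  start: SKIKI(I(KI)(III)(KI(IK)(IKK)))
  [1] KK(IK)I(I(KI)(III)(KI(IK)(IKK)))
  [2] KI(I(KI)(III)(KI(IK)(IKK)))
  [3] I

Term B:
  start: I(KK(KI))(SI(II)K)
  [1] KK(KI)(SI(II)K)
  [2] K(SI(II)K)
  [3] K(IK(IIK))
  [4] K(K(IIK))
  [5] K(K(IK))
  [6] K(KK)

Answer: DIFFERENT — A ⇓ I, B ⇓ K(KK)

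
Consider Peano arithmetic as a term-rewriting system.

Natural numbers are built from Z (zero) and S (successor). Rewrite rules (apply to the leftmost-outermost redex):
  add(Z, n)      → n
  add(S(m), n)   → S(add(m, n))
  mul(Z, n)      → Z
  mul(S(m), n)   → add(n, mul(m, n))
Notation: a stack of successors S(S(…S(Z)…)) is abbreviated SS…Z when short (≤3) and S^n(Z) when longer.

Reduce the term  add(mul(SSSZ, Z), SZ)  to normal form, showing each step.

Answer: normal form = SZ  (in 8 steps)

Derivation:
  start: add(mul(SSSZ, Z), SZ)
  →1  add(add(Z, mul(SSZ, Z)), SZ)
  →2  add(mul(SSZ, Z), SZ)
  →3  add(add(Z, mul(SZ, Z)), SZ)
  →4  add(mul(SZ, Z), SZ)
  →5  add(add(Z, mul(Z, Z)), SZ)
  →6  add(mul(Z, Z), SZ)
  →7  add(Z, SZ)
  →8  SZ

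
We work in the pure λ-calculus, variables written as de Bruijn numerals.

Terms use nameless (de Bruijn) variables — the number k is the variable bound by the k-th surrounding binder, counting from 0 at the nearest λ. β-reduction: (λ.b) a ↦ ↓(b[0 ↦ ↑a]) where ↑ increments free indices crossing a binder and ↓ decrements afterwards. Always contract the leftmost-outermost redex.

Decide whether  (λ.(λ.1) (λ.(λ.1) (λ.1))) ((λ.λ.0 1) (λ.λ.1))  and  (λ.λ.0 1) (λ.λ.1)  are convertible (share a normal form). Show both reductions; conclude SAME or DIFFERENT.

Answer: SAME — A ⇓ λ.0 (λ.λ.1), B ⇓ λ.0 (λ.λ.1)

Derivation:
Term A:
  start: (λ.(λ.1) (λ.(λ.1) (λ.1))) ((λ.λ.0 1) (λ.λ.1))
  [1] (λ.(λ.λ.0 1) (λ.λ.1)) (λ.(λ.1) (λ.1))
  [2] (λ.λ.0 1) (λ.λ.1)
  [3] λ.0 (λ.λ.1)

Term B:
  start: (λ.λ.0 1) (λ.λ.1)
  [1] λ.0 (λ.λ.1)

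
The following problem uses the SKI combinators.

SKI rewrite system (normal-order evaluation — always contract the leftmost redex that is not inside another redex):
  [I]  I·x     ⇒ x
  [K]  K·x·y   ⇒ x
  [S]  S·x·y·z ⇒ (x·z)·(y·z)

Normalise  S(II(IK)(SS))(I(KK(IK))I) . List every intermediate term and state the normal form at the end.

Answer: normal form = S(K(SS))(KI)  (in 5 steps)

Reduction:
  start: S(II(IK)(SS))(I(KK(IK))I)
  step 1: S(I(IK)(SS))(I(KK(IK))I)
  step 2: S(IK(SS))(I(KK(IK))I)
  step 3: S(K(SS))(I(KK(IK))I)
  step 4: S(K(SS))(KK(IK)I)
  step 5: S(K(SS))(KI)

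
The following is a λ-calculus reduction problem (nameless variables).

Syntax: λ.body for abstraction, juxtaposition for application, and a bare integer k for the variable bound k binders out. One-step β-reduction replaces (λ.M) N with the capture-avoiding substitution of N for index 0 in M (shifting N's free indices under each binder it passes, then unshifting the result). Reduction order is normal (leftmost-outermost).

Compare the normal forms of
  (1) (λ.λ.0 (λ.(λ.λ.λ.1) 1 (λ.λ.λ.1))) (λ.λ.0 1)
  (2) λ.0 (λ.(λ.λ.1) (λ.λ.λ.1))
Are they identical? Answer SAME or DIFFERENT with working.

Term A:
  start: (λ.λ.0 (λ.(λ.λ.λ.1) 1 (λ.λ.λ.1))) (λ.λ.0 1)
  step 1: λ.0 (λ.(λ.λ.λ.1) 1 (λ.λ.λ.1))
  step 2: λ.0 (λ.(λ.λ.1) (λ.λ.λ.1))
  step 3: λ.0 (λ.λ.λ.λ.λ.1)

Term B:
  start: λ.0 (λ.(λ.λ.1) (λ.λ.λ.1))
  step 1: λ.0 (λ.λ.λ.λ.λ.1)

Answer: SAME — A ⇓ λ.0 (λ.λ.λ.λ.λ.1), B ⇓ λ.0 (λ.λ.λ.λ.λ.1)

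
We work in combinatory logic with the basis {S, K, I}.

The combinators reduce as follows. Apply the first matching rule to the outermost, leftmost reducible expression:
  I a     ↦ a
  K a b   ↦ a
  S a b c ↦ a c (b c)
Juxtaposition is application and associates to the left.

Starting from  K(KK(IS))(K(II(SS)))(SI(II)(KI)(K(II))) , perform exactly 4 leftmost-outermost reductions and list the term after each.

  start: K(KK(IS))(K(II(SS)))(SI(II)(KI)(K(II)))
  step 1: KK(IS)(SI(II)(KI)(K(II)))
  step 2: K(SI(II)(KI)(K(II)))
  step 3: K(I(KI)(II(KI))(K(II)))
  step 4: K(KI(II(KI))(K(II)))

Answer: after 4 steps: K(KI(II(KI))(K(II)))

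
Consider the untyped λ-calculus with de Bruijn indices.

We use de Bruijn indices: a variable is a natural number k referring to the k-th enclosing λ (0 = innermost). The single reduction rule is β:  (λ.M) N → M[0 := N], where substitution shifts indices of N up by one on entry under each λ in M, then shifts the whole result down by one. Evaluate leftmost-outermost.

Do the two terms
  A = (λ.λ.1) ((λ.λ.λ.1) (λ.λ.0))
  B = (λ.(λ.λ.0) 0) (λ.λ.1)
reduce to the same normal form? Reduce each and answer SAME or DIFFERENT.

Answer: DIFFERENT — A ⇓ λ.λ.λ.1, B ⇓ λ.0

Reduction:
Term A:
  start: (λ.λ.1) ((λ.λ.λ.1) (λ.λ.0))
  [1] λ.(λ.λ.λ.1) (λ.λ.0)
  [2] λ.λ.λ.1

Term B:
  start: (λ.(λ.λ.0) 0) (λ.λ.1)
  [1] (λ.λ.0) (λ.λ.1)
  [2] λ.0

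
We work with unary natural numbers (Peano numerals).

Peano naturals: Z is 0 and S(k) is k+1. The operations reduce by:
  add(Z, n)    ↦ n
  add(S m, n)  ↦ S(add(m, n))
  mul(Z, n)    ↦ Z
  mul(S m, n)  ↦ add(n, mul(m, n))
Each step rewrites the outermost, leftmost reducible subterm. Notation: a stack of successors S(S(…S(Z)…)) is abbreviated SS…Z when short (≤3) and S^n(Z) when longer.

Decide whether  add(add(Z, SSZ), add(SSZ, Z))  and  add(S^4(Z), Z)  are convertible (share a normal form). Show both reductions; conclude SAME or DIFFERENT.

Answer: SAME — A ⇓ S^4(Z), B ⇓ S^4(Z)

Working:
Term A:
  start: add(add(Z, SSZ), add(SSZ, Z))
  →1  add(SSZ, add(SSZ, Z))
  →2  S(add(SZ, add(SSZ, Z)))
  →3  S(S(add(Z, add(SSZ, Z))))
  →4  S(S(add(SSZ, Z)))
  →5  S(S(S(add(SZ, Z))))
  →6  S(S(S(S(add(Z, Z)))))
  →7  S^4(Z)

Term B:
  start: add(S^4(Z), Z)
  →1  S(add(SSSZ, Z))
  →2  S(S(add(SSZ, Z)))
  →3  S(S(S(add(SZ, Z))))
  →4  S(S(S(S(add(Z, Z)))))
  →5  S^4(Z)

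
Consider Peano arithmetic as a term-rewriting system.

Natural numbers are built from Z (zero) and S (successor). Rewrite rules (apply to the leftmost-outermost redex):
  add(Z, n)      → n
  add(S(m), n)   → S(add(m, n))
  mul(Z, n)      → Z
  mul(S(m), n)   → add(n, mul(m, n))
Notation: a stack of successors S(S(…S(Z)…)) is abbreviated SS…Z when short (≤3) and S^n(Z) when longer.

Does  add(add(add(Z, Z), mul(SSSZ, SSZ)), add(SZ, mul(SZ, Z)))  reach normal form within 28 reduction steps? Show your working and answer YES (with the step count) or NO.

Answer: YES — reaches normal form S^7(Z) in 27 ≤ 28 steps

Derivation:
  start: add(add(add(Z, Z), mul(SSSZ, SSZ)), add(SZ, mul(SZ, Z)))
  →1  add(add(Z, mul(SSSZ, SSZ)), add(SZ, mul(SZ, Z)))
  →2  add(mul(SSSZ, SSZ), add(SZ, mul(SZ, Z)))
  →3  add(add(SSZ, mul(SSZ, SSZ)), add(SZ, mul(SZ, Z)))
  →4  add(S(add(SZ, mul(SSZ, SSZ))), add(SZ, mul(SZ, Z)))
  →5  S(add(add(SZ, mul(SSZ, SSZ)), add(SZ, mul(SZ, Z))))
  →6  S(add(S(add(Z, mul(SSZ, SSZ))), add(SZ, mul(SZ, Z))))
  →7  S(S(add(add(Z, mul(SSZ, SSZ)), add(SZ, mul(SZ, Z)))))
  →8  S(S(add(mul(SSZ, SSZ), add(SZ, mul(SZ, Z)))))
  →9  S(S(add(add(SSZ, mul(SZ, SSZ)), add(SZ, mul(SZ, Z)))))
  →10  S(S(add(S(add(SZ, mul(SZ, SSZ))), add(SZ, mul(SZ, Z)))))
  →11  S(S(S(add(add(SZ, mul(SZ, SSZ)), add(SZ, mul(SZ, Z))))))
  →12  S(S(S(add(S(add(Z, mul(SZ, SSZ))), add(SZ, mul(SZ, Z))))))
  →13  S(S(S(S(add(add(Z, mul(SZ, SSZ)), add(SZ, mul(SZ, Z)))))))
  →14  S(S(S(S(add(mul(SZ, SSZ), add(SZ, mul(SZ, Z)))))))
  →15  S(S(S(S(add(add(SSZ, mul(Z, SSZ)), add(SZ, mul(SZ, Z)))))))
  →16  S(S(S(S(add(S(add(SZ, mul(Z, SSZ))), add(SZ, mul(SZ, Z)))))))
  →17  S(S(S(S(S(add(add(SZ, mul(Z, SSZ)), add(SZ, mul(SZ, Z))))))))
  →18  S(S(S(S(S(add(S(add(Z, mul(Z, SSZ))), add(SZ, mul(SZ, Z))))))))
  →19  S(S(S(S(S(S(add(add(Z, mul(Z, SSZ)), add(SZ, mul(SZ, Z)))))))))
  →20  S(S(S(S(S(S(add(mul(Z, SSZ), add(SZ, mul(SZ, Z)))))))))
  →21  S(S(S(S(S(S(add(Z, add(SZ, mul(SZ, Z)))))))))
  →22  S(S(S(S(S(S(add(SZ, mul(SZ, Z))))))))
  →23  S(S(S(S(S(S(S(add(Z, mul(SZ, Z)))))))))
  →24  S(S(S(S(S(S(S(mul(SZ, Z))))))))
  →25  S(S(S(S(S(S(S(add(Z, mul(Z, Z)))))))))
  →26  S(S(S(S(S(S(S(mul(Z, Z))))))))
  →27  S^7(Z)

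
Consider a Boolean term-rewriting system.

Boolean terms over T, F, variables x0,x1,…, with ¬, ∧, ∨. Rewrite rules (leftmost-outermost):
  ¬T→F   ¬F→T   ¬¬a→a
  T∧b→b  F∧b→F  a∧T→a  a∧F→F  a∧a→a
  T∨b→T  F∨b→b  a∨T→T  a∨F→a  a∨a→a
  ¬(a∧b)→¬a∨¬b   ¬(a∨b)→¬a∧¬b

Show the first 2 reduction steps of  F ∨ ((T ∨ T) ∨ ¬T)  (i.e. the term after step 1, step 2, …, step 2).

Answer: after 2 steps: T ∨ ¬T

Derivation:
  start: F ∨ ((T ∨ T) ∨ ¬T)
  →1  (T ∨ T) ∨ ¬T
  →2  T ∨ ¬T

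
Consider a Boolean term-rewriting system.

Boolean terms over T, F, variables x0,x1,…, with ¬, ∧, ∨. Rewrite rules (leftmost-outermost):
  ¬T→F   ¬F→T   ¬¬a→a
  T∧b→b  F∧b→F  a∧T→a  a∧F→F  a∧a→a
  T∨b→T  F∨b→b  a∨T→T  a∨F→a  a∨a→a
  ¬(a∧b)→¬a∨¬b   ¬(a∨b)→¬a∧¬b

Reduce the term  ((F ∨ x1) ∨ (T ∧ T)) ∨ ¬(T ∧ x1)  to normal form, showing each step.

  start: ((F ∨ x1) ∨ (T ∧ T)) ∨ ¬(T ∧ x1)
  [1] (x1 ∨ (T ∧ T)) ∨ ¬(T ∧ x1)
  [2] (x1 ∨ T) ∨ ¬(T ∧ x1)
  [3] T ∨ ¬(T ∧ x1)
  [4] T

Answer: normal form = T  (in 4 steps)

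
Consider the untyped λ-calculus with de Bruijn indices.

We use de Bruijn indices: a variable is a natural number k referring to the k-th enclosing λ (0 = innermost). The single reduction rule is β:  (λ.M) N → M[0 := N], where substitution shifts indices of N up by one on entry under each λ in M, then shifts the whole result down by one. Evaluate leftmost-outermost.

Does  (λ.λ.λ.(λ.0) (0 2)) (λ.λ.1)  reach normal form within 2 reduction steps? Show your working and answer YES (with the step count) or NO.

  start: (λ.λ.λ.(λ.0) (0 2)) (λ.λ.1)
  [1] λ.λ.(λ.0) (0 (λ.λ.1))
  [2] λ.λ.0 (λ.λ.1)

Answer: YES — reaches normal form λ.λ.0 (λ.λ.1) in 2 ≤ 2 steps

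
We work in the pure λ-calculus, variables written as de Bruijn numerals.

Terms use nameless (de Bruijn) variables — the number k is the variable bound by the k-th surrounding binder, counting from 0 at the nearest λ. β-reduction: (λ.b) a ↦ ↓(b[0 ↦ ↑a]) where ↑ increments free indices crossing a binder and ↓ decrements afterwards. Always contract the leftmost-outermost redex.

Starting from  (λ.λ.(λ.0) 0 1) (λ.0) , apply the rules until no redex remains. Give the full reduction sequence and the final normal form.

Answer: normal form = λ.0 (λ.0)  (in 2 steps)

Reduction:
  start: (λ.λ.(λ.0) 0 1) (λ.0)
  [1] λ.(λ.0) 0 (λ.0)
  [2] λ.0 (λ.0)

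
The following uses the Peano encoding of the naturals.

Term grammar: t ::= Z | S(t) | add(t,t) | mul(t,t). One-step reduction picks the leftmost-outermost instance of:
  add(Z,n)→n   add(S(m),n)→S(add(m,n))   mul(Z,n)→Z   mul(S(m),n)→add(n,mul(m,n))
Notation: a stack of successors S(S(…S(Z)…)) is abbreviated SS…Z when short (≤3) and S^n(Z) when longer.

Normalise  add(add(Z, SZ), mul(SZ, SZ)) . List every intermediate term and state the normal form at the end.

Answer: normal form = SSZ  (in 7 steps)

Working:
  start: add(add(Z, SZ), mul(SZ, SZ))
  step 1: add(SZ, mul(SZ, SZ))
  step 2: S(add(Z, mul(SZ, SZ)))
  step 3: S(mul(SZ, SZ))
  step 4: S(add(SZ, mul(Z, SZ)))
  step 5: S(S(add(Z, mul(Z, SZ))))
  step 6: S(S(mul(Z, SZ)))
  step 7: SSZ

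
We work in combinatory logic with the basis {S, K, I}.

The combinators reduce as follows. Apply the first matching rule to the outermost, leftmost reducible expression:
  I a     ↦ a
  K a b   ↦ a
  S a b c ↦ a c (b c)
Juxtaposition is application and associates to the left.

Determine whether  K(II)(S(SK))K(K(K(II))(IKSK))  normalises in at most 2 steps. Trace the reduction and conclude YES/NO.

  start: K(II)(S(SK))K(K(K(II))(IKSK))
  step 1: IIK(K(K(II))(IKSK))
  step 2: IK(K(K(II))(IKSK))

Answer: NO — after 2 steps the term is IK(K(K(II))(IKSK)), not yet normal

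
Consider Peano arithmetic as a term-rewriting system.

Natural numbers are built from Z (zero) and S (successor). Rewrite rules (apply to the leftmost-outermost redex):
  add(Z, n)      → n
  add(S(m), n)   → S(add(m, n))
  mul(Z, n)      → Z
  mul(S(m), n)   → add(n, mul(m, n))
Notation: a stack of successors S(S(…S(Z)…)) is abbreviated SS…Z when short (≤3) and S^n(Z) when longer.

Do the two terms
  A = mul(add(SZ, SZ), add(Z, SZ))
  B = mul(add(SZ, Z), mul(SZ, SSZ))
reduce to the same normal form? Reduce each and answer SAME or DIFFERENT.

Term A:
  start: mul(add(SZ, SZ), add(Z, SZ))
  step 1: mul(S(add(Z, SZ)), add(Z, SZ))
  step 2: add(add(Z, SZ), mul(add(Z, SZ), add(Z, SZ)))
  step 3: add(SZ, mul(add(Z, SZ), add(Z, SZ)))
  step 4: S(add(Z, mul(add(Z, SZ), add(Z, SZ))))
  step 5: S(mul(add(Z, SZ), add(Z, SZ)))
  step 6: S(mul(SZ, add(Z, SZ)))
  step 7: S(add(add(Z, SZ), mul(Z, add(Z, SZ))))
  step 8: S(add(SZ, mul(Z, add(Z, SZ))))
  step 9: S(S(add(Z, mul(Z, add(Z, SZ)))))
  step 10: S(S(mul(Z, add(Z, SZ))))
  step 11: SSZ

Term B:
  start: mul(add(SZ, Z), mul(SZ, SSZ))
  step 1: mul(S(add(Z, Z)), mul(SZ, SSZ))
  step 2: add(mul(SZ, SSZ), mul(add(Z, Z), mul(SZ, SSZ)))
  step 3: add(add(SSZ, mul(Z, SSZ)), mul(add(Z, Z), mul(SZ, SSZ)))
  step 4: add(S(add(SZ, mul(Z, SSZ))), mul(add(Z, Z), mul(SZ, SSZ)))
  step 5: S(add(add(SZ, mul(Z, SSZ)), mul(add(Z, Z), mul(SZ, SSZ))))
  step 6: S(add(S(add(Z, mul(Z, SSZ))), mul(add(Z, Z), mul(SZ, SSZ))))
  step 7: S(S(add(add(Z, mul(Z, SSZ)), mul(add(Z, Z), mul(SZ, SSZ)))))
  step 8: S(S(add(mul(Z, SSZ), mul(add(Z, Z), mul(SZ, SSZ)))))
  step 9: S(S(add(Z, mul(add(Z, Z), mul(SZ, SSZ)))))
  step 10: S(S(mul(add(Z, Z), mul(SZ, SSZ))))
  step 11: S(S(mul(Z, mul(SZ, SSZ))))
  step 12: SSZ

Answer: SAME — A ⇓ SSZ, B ⇓ SSZ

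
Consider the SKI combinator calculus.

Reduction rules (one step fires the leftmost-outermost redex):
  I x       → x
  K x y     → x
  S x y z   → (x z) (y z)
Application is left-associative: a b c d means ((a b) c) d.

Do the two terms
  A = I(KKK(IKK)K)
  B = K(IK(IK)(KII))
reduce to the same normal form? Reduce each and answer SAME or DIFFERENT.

Answer: SAME — A ⇓ KK, B ⇓ KK

Working:
Term A:
  start: I(KKK(IKK)K)
  step 1: KKK(IKK)K
  step 2: K(IKK)K
  step 3: IKK
  step 4: KK

Term B:
  start: K(IK(IK)(KII))
  step 1: K(K(IK)(KII))
  step 2: K(IK)
  step 3: KK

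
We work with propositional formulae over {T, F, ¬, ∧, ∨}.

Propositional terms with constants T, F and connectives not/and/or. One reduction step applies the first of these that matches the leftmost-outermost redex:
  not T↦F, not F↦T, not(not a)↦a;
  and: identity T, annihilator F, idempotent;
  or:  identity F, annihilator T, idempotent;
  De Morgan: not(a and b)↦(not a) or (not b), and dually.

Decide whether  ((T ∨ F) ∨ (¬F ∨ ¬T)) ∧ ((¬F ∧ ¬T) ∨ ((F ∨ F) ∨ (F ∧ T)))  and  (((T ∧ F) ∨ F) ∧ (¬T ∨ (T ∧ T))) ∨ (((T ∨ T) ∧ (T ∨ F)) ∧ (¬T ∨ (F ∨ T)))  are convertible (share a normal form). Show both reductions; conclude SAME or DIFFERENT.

Answer: DIFFERENT — A ⇓ F, B ⇓ T

Reduction:
Term A:
  start: ((T ∨ F) ∨ (¬F ∨ ¬T)) ∧ ((¬F ∧ ¬T) ∨ ((F ∨ F) ∨ (F ∧ T)))
  →1  (T ∨ (¬F ∨ ¬T)) ∧ ((¬F ∧ ¬T) ∨ ((F ∨ F) ∨ (F ∧ T)))
  →2  T ∧ ((¬F ∧ ¬T) ∨ ((F ∨ F) ∨ (F ∧ T)))
  →3  (¬F ∧ ¬T) ∨ ((F ∨ F) ∨ (F ∧ T))
  →4  (T ∧ ¬T) ∨ ((F ∨ F) ∨ (F ∧ T))
  →5  ¬T ∨ ((F ∨ F) ∨ (F ∧ T))
  →6  F ∨ ((F ∨ F) ∨ (F ∧ T))
  →7  (F ∨ F) ∨ (F ∧ T)
  →8  F ∨ (F ∧ T)
  →9  F ∧ T
  →10  F

Term B:
  start: (((T ∧ F) ∨ F) ∧ (¬T ∨ (T ∧ T))) ∨ (((T ∨ T) ∧ (T ∨ F)) ∧ (¬T ∨ (F ∨ T)))
  →1  ((T ∧ F) ∧ (¬T ∨ (T ∧ T))) ∨ (((T ∨ T) ∧ (T ∨ F)) ∧ (¬T ∨ (F ∨ T)))
  →2  (F ∧ (¬T ∨ (T ∧ T))) ∨ (((T ∨ T) ∧ (T ∨ F)) ∧ (¬T ∨ (F ∨ T)))
  →3  F ∨ (((T ∨ T) ∧ (T ∨ F)) ∧ (¬T ∨ (F ∨ T)))
  →4  ((T ∨ T) ∧ (T ∨ F)) ∧ (¬T ∨ (F ∨ T))
  →5  (T ∧ (T ∨ F)) ∧ (¬T ∨ (F ∨ T))
  →6  (T ∨ F) ∧ (¬T ∨ (F ∨ T))
  →7  T ∧ (¬T ∨ (F ∨ T))
  →8  ¬T ∨ (F ∨ T)
  →9  F ∨ (F ∨ T)
  →10  F ∨ T
  →11  T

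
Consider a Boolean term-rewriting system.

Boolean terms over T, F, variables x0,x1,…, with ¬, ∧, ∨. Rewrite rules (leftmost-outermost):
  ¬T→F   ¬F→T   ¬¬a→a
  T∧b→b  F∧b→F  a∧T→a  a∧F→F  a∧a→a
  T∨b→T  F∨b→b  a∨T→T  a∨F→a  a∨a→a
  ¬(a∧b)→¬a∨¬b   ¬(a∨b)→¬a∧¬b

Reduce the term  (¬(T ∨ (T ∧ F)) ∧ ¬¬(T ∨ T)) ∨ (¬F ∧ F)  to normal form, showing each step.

Answer: normal form = F  (in 6 steps)

Reduction:
  start: (¬(T ∨ (T ∧ F)) ∧ ¬¬(T ∨ T)) ∨ (¬F ∧ F)
  [1] ((¬T ∧ ¬(T ∧ F)) ∧ ¬¬(T ∨ T)) ∨ (¬F ∧ F)
  [2] ((F ∧ ¬(T ∧ F)) ∧ ¬¬(T ∨ T)) ∨ (¬F ∧ F)
  [3] (F ∧ ¬¬(T ∨ T)) ∨ (¬F ∧ F)
  [4] F ∨ (¬F ∧ F)
  [5] ¬F ∧ F
  [6] F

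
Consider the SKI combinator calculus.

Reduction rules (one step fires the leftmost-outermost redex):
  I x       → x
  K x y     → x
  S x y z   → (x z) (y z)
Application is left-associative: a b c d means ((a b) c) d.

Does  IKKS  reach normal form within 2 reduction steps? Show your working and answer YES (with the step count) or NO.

  start: IKKS
  →1  KKS
  →2  K

Answer: YES — reaches normal form K in 2 ≤ 2 steps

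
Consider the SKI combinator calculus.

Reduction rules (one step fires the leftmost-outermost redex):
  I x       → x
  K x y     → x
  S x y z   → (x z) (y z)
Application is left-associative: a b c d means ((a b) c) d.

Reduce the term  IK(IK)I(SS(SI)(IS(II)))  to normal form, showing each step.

Answer: normal form = K(S(SI)(SI(SI)))  (in 8 steps)

Reduction:
  start: IK(IK)I(SS(SI)(IS(II)))
  [1] K(IK)I(SS(SI)(IS(II)))
  [2] IK(SS(SI)(IS(II)))
  [3] K(SS(SI)(IS(II)))
  [4] K(S(IS(II))(SI(IS(II))))
  [5] K(S(S(II))(SI(IS(II))))
  [6] K(S(SI)(SI(IS(II))))
  [7] K(S(SI)(SI(S(II))))
  [8] K(S(SI)(SI(SI)))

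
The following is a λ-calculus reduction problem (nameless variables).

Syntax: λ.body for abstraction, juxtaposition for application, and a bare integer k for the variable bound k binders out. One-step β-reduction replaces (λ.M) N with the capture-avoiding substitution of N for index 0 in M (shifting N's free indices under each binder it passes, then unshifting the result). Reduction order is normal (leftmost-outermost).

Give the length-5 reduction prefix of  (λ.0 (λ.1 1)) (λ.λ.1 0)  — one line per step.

Answer: after 5 steps: λ.λ.λ.1 0

Derivation:
  start: (λ.0 (λ.1 1)) (λ.λ.1 0)
  step 1: (λ.λ.1 0) (λ.(λ.λ.1 0) (λ.λ.1 0))
  step 2: λ.(λ.(λ.λ.1 0) (λ.λ.1 0)) 0
  step 3: λ.(λ.λ.1 0) (λ.λ.1 0)
  step 4: λ.λ.(λ.λ.1 0) 0
  step 5: λ.λ.λ.1 0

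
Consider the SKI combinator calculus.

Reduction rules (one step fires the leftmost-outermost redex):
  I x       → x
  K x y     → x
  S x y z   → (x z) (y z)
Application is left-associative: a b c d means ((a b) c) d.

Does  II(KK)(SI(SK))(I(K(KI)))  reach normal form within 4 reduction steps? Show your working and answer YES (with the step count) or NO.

Answer: YES — reaches normal form K(K(KI)) in 4 ≤ 4 steps

Derivation:
  start: II(KK)(SI(SK))(I(K(KI)))
  step 1: I(KK)(SI(SK))(I(K(KI)))
  step 2: KK(SI(SK))(I(K(KI)))
  step 3: K(I(K(KI)))
  step 4: K(K(KI))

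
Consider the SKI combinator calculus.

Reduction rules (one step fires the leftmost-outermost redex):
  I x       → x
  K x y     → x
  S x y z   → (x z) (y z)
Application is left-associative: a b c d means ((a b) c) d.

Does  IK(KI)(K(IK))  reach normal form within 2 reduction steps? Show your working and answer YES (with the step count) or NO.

  start: IK(KI)(K(IK))
  →1  K(KI)(K(IK))
  →2  KI

Answer: YES — reaches normal form KI in 2 ≤ 2 steps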